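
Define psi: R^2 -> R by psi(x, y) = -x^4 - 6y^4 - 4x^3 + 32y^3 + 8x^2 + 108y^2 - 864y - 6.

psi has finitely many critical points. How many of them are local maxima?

4

psi separates as a function of x plus a function of y, so ∇psi=0 decouples.
∂psi/∂x = -4x(x - 1)(x + 4) = 0 at x ∈ {-4, 0, 1}; ∂psi/∂y = -24(y - 4)(y - 3)(y + 3) = 0 at y ∈ {-3, 3, 4}.
The Hessian is diagonal: diag(psi_xx, psi_yy). Second derivatives: psi_xx(-4)=-80, psi_xx(0)=16, psi_xx(1)=-20; psi_yy(-3)=-1008, psi_yy(3)=144, psi_yy(4)=-168.
Local maxima occur where both diagonal entries negative: (-4, -3), (-4, 4), (1, -3), (1, 4). Count: 4.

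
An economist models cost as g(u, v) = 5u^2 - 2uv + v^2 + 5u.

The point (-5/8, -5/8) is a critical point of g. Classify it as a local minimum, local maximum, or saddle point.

local minimum

The Hessian of g is constant: H = [[10, -2], [-2, 2]].
det(H) = 10·2 − (-2)² = 16.
det(H) > 0 and tr(H) = 12 > 0, so H is positive definite and the point is a local minimum.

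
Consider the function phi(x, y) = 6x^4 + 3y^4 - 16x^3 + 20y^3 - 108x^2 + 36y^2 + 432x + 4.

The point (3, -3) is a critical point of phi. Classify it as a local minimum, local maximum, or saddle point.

The mixed partial ∂²phi/∂x∂y is 0, so the Hessian at any point is diag(phi_xx, phi_yy) = diag(24(3x^2 - 4x - 9), 12(3y^2 + 10y + 6)).
At (3, -3): H = diag(144, 36).
Both eigenvalues are positive, so H is positive definite: a local minimum.

local minimum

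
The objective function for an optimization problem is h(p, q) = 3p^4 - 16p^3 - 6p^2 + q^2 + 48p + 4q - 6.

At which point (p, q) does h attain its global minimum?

(4, -2)

h(p,q) separates as A(p) + B(q) − 6, so its minimum is min A + min B − 6.
A'(p) = 12(p - 4)(p - 1)(p + 1) vanishes at p ∈ {-1, 1, 4}; B'(q) = 2q + 4 vanishes at q ∈ {-2}.
Local minima of A (where A''>0): A(-1)=-35, A(4)=-160. Local minima of B: B(-2)=-4.
So the global minimum of h is A(4) + B(-2) − 6 = -160 − 4 − 6 = -170, attained at (4, -2).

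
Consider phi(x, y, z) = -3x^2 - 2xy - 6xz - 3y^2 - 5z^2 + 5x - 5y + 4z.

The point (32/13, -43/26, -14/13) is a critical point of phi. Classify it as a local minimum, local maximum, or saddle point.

The Hessian is constant: H = [[-6, -2, -6], [-2, -6, 0], [-6, 0, -10]].
Leading principal minors: Δ₁ = -6, Δ₂ = 32, Δ₃ = -104.
The minors alternate sign starting negative (−, +, −), so H is negative definite: a local maximum.

local maximum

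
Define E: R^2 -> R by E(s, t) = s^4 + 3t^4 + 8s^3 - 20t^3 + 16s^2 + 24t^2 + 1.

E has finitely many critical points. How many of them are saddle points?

E separates as a function of s plus a function of t, so ∇E=0 decouples.
∂E/∂s = 4s(s + 2)(s + 4) = 0 at s ∈ {-4, -2, 0}; ∂E/∂t = 12t(t - 4)(t - 1) = 0 at t ∈ {0, 1, 4}.
The Hessian is diagonal: diag(E_ss, E_tt). Second derivatives: E_ss(-4)=32, E_ss(-2)=-16, E_ss(0)=32; E_tt(0)=48, E_tt(1)=-36, E_tt(4)=144.
Saddle points occur where the two diagonal entries have opposite signs: (-4, 1), (-2, 0), (-2, 4), (0, 1). Count: 4.

4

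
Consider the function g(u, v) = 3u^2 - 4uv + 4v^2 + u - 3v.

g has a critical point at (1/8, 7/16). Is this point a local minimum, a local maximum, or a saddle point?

The Hessian of g is constant: H = [[6, -4], [-4, 8]].
det(H) = 6·8 − (-4)² = 32.
det(H) > 0 and tr(H) = 14 > 0, so H is positive definite and the point is a local minimum.

local minimum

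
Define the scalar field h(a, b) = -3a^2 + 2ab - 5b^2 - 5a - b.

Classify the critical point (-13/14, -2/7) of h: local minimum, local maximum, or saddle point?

The Hessian of h is constant: H = [[-6, 2], [2, -10]].
det(H) = (-6)·(-10) − 2² = 56.
det(H) > 0 and tr(H) = -16 < 0, so H is negative definite and the point is a local maximum.

local maximum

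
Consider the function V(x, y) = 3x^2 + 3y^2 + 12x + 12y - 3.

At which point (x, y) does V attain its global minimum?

V(x,y) separates as P(x) + Q(y) − 3, so its minimum is min P + min Q − 3.
P'(x) = 6x + 12 vanishes at x ∈ {-2}; Q'(y) = 6y + 12 vanishes at y ∈ {-2}.
Local minima of P (where P''>0): P(-2)=-12. Local minima of Q: Q(-2)=-12.
So the global minimum of V is P(-2) + Q(-2) − 3 = -12 − 12 − 3 = -27, attained at (-2, -2).

(-2, -2)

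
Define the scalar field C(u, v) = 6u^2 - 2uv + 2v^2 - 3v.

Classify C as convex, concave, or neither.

C is quadratic, so its Hessian is the constant matrix H = [[12, -2], [-2, 4]].
det(H) = 44, tr(H) = 16.
det(H) > 0 and tr(H) > 0, so H is positive definite everywhere: convex.

convex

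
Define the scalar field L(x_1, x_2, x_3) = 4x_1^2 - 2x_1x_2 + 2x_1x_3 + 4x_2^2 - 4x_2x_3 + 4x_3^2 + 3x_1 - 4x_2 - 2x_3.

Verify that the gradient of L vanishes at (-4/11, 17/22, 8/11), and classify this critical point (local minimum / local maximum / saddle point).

local minimum

∇L = (8x_1 - 2x_2 + 2x_3 + 3, -2x_1 + 8x_2 - 4x_3 - 4, 2x_1 - 4x_2 + 8x_3 - 2); substituting (-4/11, 17/22, 8/11) gives ∇L = (0, 0, 0), so (-4/11, 17/22, 8/11) is indeed a critical point.
The Hessian is constant: H = [[8, -2, 2], [-2, 8, -4], [2, -4, 8]].
Leading principal minors: Δ₁ = 8, Δ₂ = 60, Δ₃ = 352.
All leading minors are positive, so H is positive definite: a local minimum.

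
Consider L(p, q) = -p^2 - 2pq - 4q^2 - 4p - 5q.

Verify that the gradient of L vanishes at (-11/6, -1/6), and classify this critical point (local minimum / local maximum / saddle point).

local maximum

∇L = (-2p - 2q - 4, -2p - 8q - 5); substituting (-11/6, -1/6) gives ∇L = (0, 0), so (-11/6, -1/6) is indeed a critical point.
The Hessian of L is constant: H = [[-2, -2], [-2, -8]].
det(H) = (-2)·(-8) − (-2)² = 12.
det(H) > 0 and tr(H) = -10 < 0, so H is negative definite and the point is a local maximum.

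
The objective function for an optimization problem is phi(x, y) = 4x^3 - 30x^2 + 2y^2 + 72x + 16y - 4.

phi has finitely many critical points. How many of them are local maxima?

0

phi separates as a function of x plus a function of y, so ∇phi=0 decouples.
∂phi/∂x = 12(x - 3)(x - 2) = 0 at x ∈ {2, 3}; ∂phi/∂y = 4(y + 4) = 0 at y ∈ {-4}.
The Hessian is diagonal: diag(phi_xx, phi_yy). Second derivatives: phi_xx(2)=-12, phi_xx(3)=12; phi_yy(-4)=4.
Local maxima occur where both diagonal entries negative: none. Count: 0.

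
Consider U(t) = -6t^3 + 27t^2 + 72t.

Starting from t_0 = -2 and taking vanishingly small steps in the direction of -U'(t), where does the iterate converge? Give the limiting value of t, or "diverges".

-1

U'(t) = -18(t - 4)(t + 1), so U'(-2) = -108.
Gradient descent moves in the -U' direction, i.e. t is increasing.
The nearest critical point in that direction is t = -1, where U'' = 90 > 0 (a local minimum). The iterate converges there.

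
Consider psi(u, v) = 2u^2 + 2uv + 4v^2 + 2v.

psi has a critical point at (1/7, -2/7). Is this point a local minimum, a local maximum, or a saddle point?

The Hessian of psi is constant: H = [[4, 2], [2, 8]].
det(H) = 4·8 − 2² = 28.
det(H) > 0 and tr(H) = 12 > 0, so H is positive definite and the point is a local minimum.

local minimum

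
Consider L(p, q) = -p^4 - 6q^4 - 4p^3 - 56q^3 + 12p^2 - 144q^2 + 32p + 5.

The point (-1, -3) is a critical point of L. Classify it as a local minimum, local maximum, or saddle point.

The mixed partial ∂²L/∂p∂q is 0, so the Hessian at any point is diag(L_pp, L_qq) = diag(12(-p^2 - 2p + 2), -24(3q^2 + 14q + 12)).
At (-1, -3): H = diag(36, 72).
Both eigenvalues are positive, so H is positive definite: a local minimum.

local minimum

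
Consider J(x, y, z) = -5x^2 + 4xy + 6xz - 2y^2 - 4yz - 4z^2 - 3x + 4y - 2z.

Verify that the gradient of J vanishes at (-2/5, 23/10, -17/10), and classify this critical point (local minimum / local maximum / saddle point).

∇J = (-10x + 4y + 6z - 3, 4x - 4y - 4z + 4, 6x - 4y - 8z - 2); substituting (-2/5, 23/10, -17/10) gives ∇J = (0, 0, 0), so (-2/5, 23/10, -17/10) is indeed a critical point.
The Hessian is constant: H = [[-10, 4, 6], [4, -4, -4], [6, -4, -8]].
Leading principal minors: Δ₁ = -10, Δ₂ = 24, Δ₃ = -80.
The minors alternate sign starting negative (−, +, −), so H is negative definite: a local maximum.

local maximum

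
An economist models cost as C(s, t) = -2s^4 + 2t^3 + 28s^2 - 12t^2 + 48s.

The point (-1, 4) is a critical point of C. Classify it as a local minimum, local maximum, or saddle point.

The mixed partial ∂²C/∂s∂t is 0, so the Hessian at any point is diag(C_ss, C_tt) = diag(8(-3s^2 + 7), 12(t - 2)).
At (-1, 4): H = diag(32, 24).
Both eigenvalues are positive, so H is positive definite: a local minimum.

local minimum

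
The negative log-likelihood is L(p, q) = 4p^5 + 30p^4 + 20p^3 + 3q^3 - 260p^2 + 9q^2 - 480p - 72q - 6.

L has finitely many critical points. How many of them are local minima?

L separates as a function of p plus a function of q, so ∇L=0 decouples.
∂L/∂p = 20(p - 2)(p + 1)(p + 3)(p + 4) = 0 at p ∈ {-4, -3, -1, 2}; ∂L/∂q = 9(q - 2)(q + 4) = 0 at q ∈ {-4, 2}.
The Hessian is diagonal: diag(L_pp, L_qq). Second derivatives: L_pp(-4)=-360, L_pp(-3)=200, L_pp(-1)=-360, L_pp(2)=1800; L_qq(-4)=-54, L_qq(2)=54.
Local minima occur where both diagonal entries positive: (-3, 2), (2, 2). Count: 2.

2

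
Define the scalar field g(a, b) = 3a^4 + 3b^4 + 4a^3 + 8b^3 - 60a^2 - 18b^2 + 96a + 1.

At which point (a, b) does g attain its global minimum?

(-4, -3)

g(a,b) separates as P(a) + Q(b) + 1, so its minimum is min P + min Q + 1.
P'(a) = 12(a - 2)(a - 1)(a + 4) vanishes at a ∈ {-4, 1, 2}; Q'(b) = 12b(b - 1)(b + 3) vanishes at b ∈ {-3, 0, 1}.
Local minima of P (where P''>0): P(-4)=-832, P(2)=32. Local minima of Q: Q(-3)=-135, Q(1)=-7.
So the global minimum of g is P(-4) + Q(-3) + 1 = -832 − 135 + 1 = -966, attained at (-4, -3).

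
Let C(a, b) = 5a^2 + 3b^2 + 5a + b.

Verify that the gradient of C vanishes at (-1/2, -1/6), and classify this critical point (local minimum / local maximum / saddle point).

local minimum

∇C = (10a + 5, 6b + 1); substituting (-1/2, -1/6) gives ∇C = (0, 0), so (-1/2, -1/6) is indeed a critical point.
The Hessian of C is constant: H = [[10, 0], [0, 6]].
det(H) = 10·6 − 0² = 60.
det(H) > 0 and tr(H) = 16 > 0, so H is positive definite and the point is a local minimum.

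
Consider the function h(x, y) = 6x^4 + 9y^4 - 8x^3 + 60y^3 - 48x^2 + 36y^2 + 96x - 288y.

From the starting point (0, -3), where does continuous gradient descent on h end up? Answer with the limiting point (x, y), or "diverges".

(-2, -4)

h is separable, so gradient descent decouples: x follows -∂h/∂x, y follows -∂h/∂y.
∂h/∂x = 24(x - 2)(x - 1)(x + 2); at x=0 this is 96, so x decreases.
∂h/∂y = 36(y - 1)(y + 2)(y + 4); at y=-3 this is 144, so y decreases.
x converges to its nearest critical value -2 (a local min of the x-part); y converges to -4. The iterate converges to (-2, -4).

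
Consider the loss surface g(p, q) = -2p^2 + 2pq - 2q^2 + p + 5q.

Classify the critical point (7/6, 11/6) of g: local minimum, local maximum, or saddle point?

The Hessian of g is constant: H = [[-4, 2], [2, -4]].
det(H) = (-4)·(-4) − 2² = 12.
det(H) > 0 and tr(H) = -8 < 0, so H is negative definite and the point is a local maximum.

local maximum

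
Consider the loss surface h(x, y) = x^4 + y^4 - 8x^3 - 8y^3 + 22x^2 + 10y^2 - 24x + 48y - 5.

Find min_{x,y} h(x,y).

-43

h(x,y) separates as P(x) + Q(y) − 5, so its minimum is min P + min Q − 5.
P'(x) = 4(x - 3)(x - 2)(x - 1) vanishes at x ∈ {1, 2, 3}; Q'(y) = 4(y - 4)(y - 3)(y + 1) vanishes at y ∈ {-1, 3, 4}.
Local minima of P (where P''>0): P(1)=-9, P(3)=-9. Local minima of Q: Q(-1)=-29, Q(4)=96.
So the global minimum of h is P(1) + Q(-1) − 5 = -9 − 29 − 5 = -43, attained at (1, -1).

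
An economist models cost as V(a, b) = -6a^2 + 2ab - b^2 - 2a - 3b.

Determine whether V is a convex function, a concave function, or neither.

concave

V is quadratic, so its Hessian is the constant matrix H = [[-12, 2], [2, -2]].
det(H) = 20, tr(H) = -14.
det(H) > 0 and tr(H) < 0, so H is negative definite everywhere: concave.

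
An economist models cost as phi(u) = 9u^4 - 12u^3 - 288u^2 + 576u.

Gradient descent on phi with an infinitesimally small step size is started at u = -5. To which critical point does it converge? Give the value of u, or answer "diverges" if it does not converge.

phi'(u) = 36(u - 4)(u - 1)(u + 4), so phi'(-5) = -1944.
Gradient descent moves in the -phi' direction, i.e. u is increasing.
The nearest critical point in that direction is u = -4, where phi'' = 1440 > 0 (a local minimum). The iterate converges there.

-4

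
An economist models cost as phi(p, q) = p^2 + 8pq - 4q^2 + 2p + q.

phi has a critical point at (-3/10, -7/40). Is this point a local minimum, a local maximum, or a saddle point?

The Hessian of phi is constant: H = [[2, 8], [8, -8]].
det(H) = 2·(-8) − 8² = -80.
Since det(H) < 0, H is indefinite and the critical point is a saddle point.

saddle point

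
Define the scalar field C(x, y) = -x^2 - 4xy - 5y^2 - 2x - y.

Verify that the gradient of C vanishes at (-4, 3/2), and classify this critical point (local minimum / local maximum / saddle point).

∇C = (-2x - 4y - 2, -4x - 10y - 1); substituting (-4, 3/2) gives ∇C = (0, 0), so (-4, 3/2) is indeed a critical point.
The Hessian of C is constant: H = [[-2, -4], [-4, -10]].
det(H) = (-2)·(-10) − (-4)² = 4.
det(H) > 0 and tr(H) = -12 < 0, so H is negative definite and the point is a local maximum.

local maximum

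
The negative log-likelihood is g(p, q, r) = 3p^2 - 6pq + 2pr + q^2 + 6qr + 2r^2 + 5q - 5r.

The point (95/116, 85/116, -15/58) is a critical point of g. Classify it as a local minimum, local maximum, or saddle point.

The Hessian is constant: H = [[6, -6, 2], [-6, 2, 6], [2, 6, 4]].
Leading principal minors: Δ₁ = 6, Δ₂ = -24, Δ₃ = -464.
The minors fit neither the all-positive nor the alternating-sign pattern, so H is indefinite: a saddle point.

saddle point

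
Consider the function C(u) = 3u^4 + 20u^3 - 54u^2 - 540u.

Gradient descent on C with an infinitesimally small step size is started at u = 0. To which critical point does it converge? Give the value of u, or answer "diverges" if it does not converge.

C'(u) = 12(u - 3)(u + 3)(u + 5), so C'(0) = -540.
Gradient descent moves in the -C' direction, i.e. u is increasing.
The nearest critical point in that direction is u = 3, where C'' = 576 > 0 (a local minimum). The iterate converges there.

3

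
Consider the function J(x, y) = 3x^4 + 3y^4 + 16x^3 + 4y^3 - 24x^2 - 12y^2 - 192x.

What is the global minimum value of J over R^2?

J(x,y) separates as P(x) + Q(y), so its minimum is min P + min Q.
P'(x) = 12(x - 2)(x + 2)(x + 4) vanishes at x ∈ {-4, -2, 2}; Q'(y) = 12y(y - 1)(y + 2) vanishes at y ∈ {-2, 0, 1}.
Local minima of P (where P''>0): P(-4)=128, P(2)=-304. Local minima of Q: Q(-2)=-32, Q(1)=-5.
So the global minimum of J is P(2) + Q(-2) = -304 − 32 = -336, attained at (2, -2).

-336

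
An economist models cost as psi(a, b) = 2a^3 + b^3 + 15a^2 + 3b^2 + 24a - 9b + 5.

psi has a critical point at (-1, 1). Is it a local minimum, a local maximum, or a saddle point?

local minimum

The mixed partial ∂²psi/∂a∂b is 0, so the Hessian at any point is diag(psi_aa, psi_bb) = diag(6(2a + 5), 6(b + 1)).
At (-1, 1): H = diag(18, 12).
Both eigenvalues are positive, so H is positive definite: a local minimum.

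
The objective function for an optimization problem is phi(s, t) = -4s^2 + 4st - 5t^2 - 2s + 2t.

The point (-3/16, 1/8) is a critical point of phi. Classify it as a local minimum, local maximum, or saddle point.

The Hessian of phi is constant: H = [[-8, 4], [4, -10]].
det(H) = (-8)·(-10) − 4² = 64.
det(H) > 0 and tr(H) = -18 < 0, so H is negative definite and the point is a local maximum.

local maximum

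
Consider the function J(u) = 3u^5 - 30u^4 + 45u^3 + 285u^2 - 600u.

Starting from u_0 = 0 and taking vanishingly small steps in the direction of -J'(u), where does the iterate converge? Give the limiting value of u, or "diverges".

J'(u) = 15(u - 5)(u - 4)(u - 1)(u + 2), so J'(0) = -600.
Gradient descent moves in the -J' direction, i.e. u is increasing.
The nearest critical point in that direction is u = 1, where J'' = 540 > 0 (a local minimum). The iterate converges there.

1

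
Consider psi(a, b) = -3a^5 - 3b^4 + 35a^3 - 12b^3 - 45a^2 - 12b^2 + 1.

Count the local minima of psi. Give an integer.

2

psi separates as a function of a plus a function of b, so ∇psi=0 decouples.
∂psi/∂a = -15a(a - 2)(a - 1)(a + 3) = 0 at a ∈ {-3, 0, 1, 2}; ∂psi/∂b = -12b(b + 1)(b + 2) = 0 at b ∈ {-2, -1, 0}.
The Hessian is diagonal: diag(psi_aa, psi_bb). Second derivatives: psi_aa(-3)=900, psi_aa(0)=-90, psi_aa(1)=60, psi_aa(2)=-150; psi_bb(-2)=-24, psi_bb(-1)=12, psi_bb(0)=-24.
Local minima occur where both diagonal entries positive: (-3, -1), (1, -1). Count: 2.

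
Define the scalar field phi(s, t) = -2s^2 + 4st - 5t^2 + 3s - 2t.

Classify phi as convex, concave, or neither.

concave

phi is quadratic, so its Hessian is the constant matrix H = [[-4, 4], [4, -10]].
det(H) = 24, tr(H) = -14.
det(H) > 0 and tr(H) < 0, so H is negative definite everywhere: concave.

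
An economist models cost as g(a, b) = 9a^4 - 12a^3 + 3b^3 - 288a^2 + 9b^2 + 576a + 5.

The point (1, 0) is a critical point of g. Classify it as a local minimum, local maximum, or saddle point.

The mixed partial ∂²g/∂a∂b is 0, so the Hessian at any point is diag(g_aa, g_bb) = diag(36(3a^2 - 2a - 16), 18(b + 1)).
At (1, 0): H = diag(-540, 18).
The eigenvalues have opposite signs, so H is indefinite: a saddle point.

saddle point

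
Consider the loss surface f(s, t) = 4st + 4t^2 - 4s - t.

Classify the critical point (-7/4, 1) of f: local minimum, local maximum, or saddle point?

saddle point

The Hessian of f is constant: H = [[0, 4], [4, 8]].
det(H) = 0·8 − 4² = -16.
Since det(H) < 0, H is indefinite and the critical point is a saddle point.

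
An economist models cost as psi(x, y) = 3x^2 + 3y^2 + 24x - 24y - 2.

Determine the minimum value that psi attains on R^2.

psi(x,y) separates as P(x) + Q(y) − 2, so its minimum is min P + min Q − 2.
P'(x) = 6x + 24 vanishes at x ∈ {-4}; Q'(y) = 6y - 24 vanishes at y ∈ {4}.
Local minima of P (where P''>0): P(-4)=-48. Local minima of Q: Q(4)=-48.
So the global minimum of psi is P(-4) + Q(4) − 2 = -48 − 48 − 2 = -98, attained at (-4, 4).

-98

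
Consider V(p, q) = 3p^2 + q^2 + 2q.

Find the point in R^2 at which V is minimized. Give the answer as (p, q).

V(p,q) separates as A(p) + B(q), so its minimum is min A + min B.
A'(p) = 6p vanishes at p ∈ {0}; B'(q) = 2q + 2 vanishes at q ∈ {-1}.
Local minima of A (where A''>0): A(0)=0. Local minima of B: B(-1)=-1.
So the global minimum of V is A(0) + B(-1) = 0 − 1 = -1, attained at (0, -1).

(0, -1)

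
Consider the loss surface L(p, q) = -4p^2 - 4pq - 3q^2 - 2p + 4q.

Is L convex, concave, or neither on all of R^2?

L is quadratic, so its Hessian is the constant matrix H = [[-8, -4], [-4, -6]].
det(H) = 32, tr(H) = -14.
det(H) > 0 and tr(H) < 0, so H is negative definite everywhere: concave.

concave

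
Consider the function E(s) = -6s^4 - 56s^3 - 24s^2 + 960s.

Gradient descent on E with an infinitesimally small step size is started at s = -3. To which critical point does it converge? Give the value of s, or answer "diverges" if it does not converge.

E'(s) = -24(s - 2)(s + 4)(s + 5), so E'(-3) = 240.
Gradient descent moves in the -E' direction, i.e. s is decreasing.
The nearest critical point in that direction is s = -4, where E'' = 144 > 0 (a local minimum). The iterate converges there.

-4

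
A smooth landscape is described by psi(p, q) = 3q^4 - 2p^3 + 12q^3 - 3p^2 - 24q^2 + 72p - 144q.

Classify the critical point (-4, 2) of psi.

The mixed partial ∂²psi/∂p∂q is 0, so the Hessian at any point is diag(psi_pp, psi_qq) = diag(-6(2p + 1), 12(3q^2 + 6q - 4)).
At (-4, 2): H = diag(42, 240).
Both eigenvalues are positive, so H is positive definite: a local minimum.

local minimum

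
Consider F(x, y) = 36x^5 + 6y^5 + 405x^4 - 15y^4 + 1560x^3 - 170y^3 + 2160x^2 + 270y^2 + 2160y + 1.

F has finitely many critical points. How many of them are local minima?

4

F separates as a function of x plus a function of y, so ∇F=0 decouples.
∂F/∂x = 180x(x + 2)(x + 3)(x + 4) = 0 at x ∈ {-4, -3, -2, 0}; ∂F/∂y = 30(y - 4)(y - 3)(y + 2)(y + 3) = 0 at y ∈ {-3, -2, 3, 4}.
The Hessian is diagonal: diag(F_xx, F_yy). Second derivatives: F_xx(-4)=-1440, F_xx(-3)=540, F_xx(-2)=-720, F_xx(0)=4320; F_yy(-3)=-1260, F_yy(-2)=900, F_yy(3)=-900, F_yy(4)=1260.
Local minima occur where both diagonal entries positive: (-3, -2), (-3, 4), (0, -2), (0, 4). Count: 4.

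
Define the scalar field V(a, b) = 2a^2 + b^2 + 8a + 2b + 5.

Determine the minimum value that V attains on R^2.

V(a,b) separates as P(a) + Q(b) + 5, so its minimum is min P + min Q + 5.
P'(a) = 4a + 8 vanishes at a ∈ {-2}; Q'(b) = 2b + 2 vanishes at b ∈ {-1}.
Local minima of P (where P''>0): P(-2)=-8. Local minima of Q: Q(-1)=-1.
So the global minimum of V is P(-2) + Q(-1) + 5 = -8 − 1 + 5 = -4, attained at (-2, -1).

-4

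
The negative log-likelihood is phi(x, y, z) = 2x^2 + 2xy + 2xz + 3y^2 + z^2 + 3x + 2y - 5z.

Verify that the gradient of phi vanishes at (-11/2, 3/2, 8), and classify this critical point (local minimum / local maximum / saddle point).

∇phi = (4x + 2y + 2z + 3, 2x + 6y + 2, 2x + 2z - 5); substituting (-11/2, 3/2, 8) gives ∇phi = (0, 0, 0), so (-11/2, 3/2, 8) is indeed a critical point.
The Hessian is constant: H = [[4, 2, 2], [2, 6, 0], [2, 0, 2]].
Leading principal minors: Δ₁ = 4, Δ₂ = 20, Δ₃ = 16.
All leading minors are positive, so H is positive definite: a local minimum.

local minimum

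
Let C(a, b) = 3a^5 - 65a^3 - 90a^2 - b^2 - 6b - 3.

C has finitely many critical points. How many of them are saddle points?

2

C separates as a function of a plus a function of b, so ∇C=0 decouples.
∂C/∂a = 15a(a - 4)(a + 1)(a + 3) = 0 at a ∈ {-3, -1, 0, 4}; ∂C/∂b = -2(b + 3) = 0 at b ∈ {-3}.
The Hessian is diagonal: diag(C_aa, C_bb). Second derivatives: C_aa(-3)=-630, C_aa(-1)=150, C_aa(0)=-180, C_aa(4)=2100; C_bb(-3)=-2.
Saddle points occur where the two diagonal entries have opposite signs: (-1, -3), (4, -3). Count: 2.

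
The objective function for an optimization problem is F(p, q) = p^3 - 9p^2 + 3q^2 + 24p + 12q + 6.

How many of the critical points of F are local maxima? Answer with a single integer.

F separates as a function of p plus a function of q, so ∇F=0 decouples.
∂F/∂p = 3(p - 4)(p - 2) = 0 at p ∈ {2, 4}; ∂F/∂q = 6(q + 2) = 0 at q ∈ {-2}.
The Hessian is diagonal: diag(F_pp, F_qq). Second derivatives: F_pp(2)=-6, F_pp(4)=6; F_qq(-2)=6.
Local maxima occur where both diagonal entries negative: none. Count: 0.

0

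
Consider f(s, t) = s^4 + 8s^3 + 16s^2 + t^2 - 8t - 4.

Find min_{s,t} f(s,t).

-20

f(s,t) separates as P(s) + Q(t) − 4, so its minimum is min P + min Q − 4.
P'(s) = 4s(s + 2)(s + 4) vanishes at s ∈ {-4, -2, 0}; Q'(t) = 2(t - 4) vanishes at t ∈ {4}.
Local minima of P (where P''>0): P(-4)=0, P(0)=0. Local minima of Q: Q(4)=-16.
So the global minimum of f is P(-4) + Q(4) − 4 = 0 − 16 − 4 = -20, attained at (-4, 4).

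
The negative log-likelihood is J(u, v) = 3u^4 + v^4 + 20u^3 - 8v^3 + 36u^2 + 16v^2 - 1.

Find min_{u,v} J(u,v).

J(u,v) separates as P(u) + Q(v) − 1, so its minimum is min P + min Q − 1.
P'(u) = 12u(u + 2)(u + 3) vanishes at u ∈ {-3, -2, 0}; Q'(v) = 4v(v - 4)(v - 2) vanishes at v ∈ {0, 2, 4}.
Local minima of P (where P''>0): P(-3)=27, P(0)=0. Local minima of Q: Q(0)=0, Q(4)=0.
So the global minimum of J is P(0) + Q(0) − 1 = 0 + 0 − 1 = -1, attained at (0, 0).

-1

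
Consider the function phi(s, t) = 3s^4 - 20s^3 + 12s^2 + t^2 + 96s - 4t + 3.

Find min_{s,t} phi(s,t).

phi(s,t) separates as P(s) + Q(t) + 3, so its minimum is min P + min Q + 3.
P'(s) = 12(s - 4)(s - 2)(s + 1) vanishes at s ∈ {-1, 2, 4}; Q'(t) = 2(t - 2) vanishes at t ∈ {2}.
Local minima of P (where P''>0): P(-1)=-61, P(4)=64. Local minima of Q: Q(2)=-4.
So the global minimum of phi is P(-1) + Q(2) + 3 = -61 − 4 + 3 = -62, attained at (-1, 2).

-62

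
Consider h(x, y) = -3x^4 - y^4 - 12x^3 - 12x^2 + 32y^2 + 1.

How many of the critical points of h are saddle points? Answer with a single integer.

4

h separates as a function of x plus a function of y, so ∇h=0 decouples.
∂h/∂x = -12x(x + 1)(x + 2) = 0 at x ∈ {-2, -1, 0}; ∂h/∂y = -4y(y - 4)(y + 4) = 0 at y ∈ {-4, 0, 4}.
The Hessian is diagonal: diag(h_xx, h_yy). Second derivatives: h_xx(-2)=-24, h_xx(-1)=12, h_xx(0)=-24; h_yy(-4)=-128, h_yy(0)=64, h_yy(4)=-128.
Saddle points occur where the two diagonal entries have opposite signs: (-2, 0), (-1, -4), (-1, 4), (0, 0). Count: 4.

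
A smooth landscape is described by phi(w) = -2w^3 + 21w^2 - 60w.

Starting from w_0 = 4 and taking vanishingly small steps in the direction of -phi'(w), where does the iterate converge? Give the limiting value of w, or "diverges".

phi'(w) = -6(w - 5)(w - 2), so phi'(4) = 12.
Gradient descent moves in the -phi' direction, i.e. w is decreasing.
The nearest critical point in that direction is w = 2, where phi'' = 18 > 0 (a local minimum). The iterate converges there.

2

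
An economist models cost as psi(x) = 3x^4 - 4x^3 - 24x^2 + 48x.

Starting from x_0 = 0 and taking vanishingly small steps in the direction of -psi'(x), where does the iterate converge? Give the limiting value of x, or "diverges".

psi'(x) = 12(x - 2)(x - 1)(x + 2), so psi'(0) = 48.
Gradient descent moves in the -psi' direction, i.e. x is decreasing.
The nearest critical point in that direction is x = -2, where psi'' = 144 > 0 (a local minimum). The iterate converges there.

-2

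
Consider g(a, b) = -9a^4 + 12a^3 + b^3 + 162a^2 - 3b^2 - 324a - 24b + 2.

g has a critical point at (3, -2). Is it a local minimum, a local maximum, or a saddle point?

The mixed partial ∂²g/∂a∂b is 0, so the Hessian at any point is diag(g_aa, g_bb) = diag(36(-3a^2 + 2a + 9), 6(b - 1)).
At (3, -2): H = diag(-432, -18).
Both eigenvalues are negative, so H is negative definite: a local maximum.

local maximum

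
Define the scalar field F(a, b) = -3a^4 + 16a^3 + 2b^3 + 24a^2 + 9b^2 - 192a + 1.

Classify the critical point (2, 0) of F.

local minimum

The mixed partial ∂²F/∂a∂b is 0, so the Hessian at any point is diag(F_aa, F_bb) = diag(12(-3a^2 + 8a + 4), 6(2b + 3)).
At (2, 0): H = diag(96, 18).
Both eigenvalues are positive, so H is positive definite: a local minimum.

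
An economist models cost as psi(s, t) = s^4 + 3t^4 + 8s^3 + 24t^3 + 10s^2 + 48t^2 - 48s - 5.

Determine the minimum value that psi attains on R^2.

psi(s,t) separates as P(s) + Q(t) − 5, so its minimum is min P + min Q − 5.
P'(s) = 4(s - 1)(s + 3)(s + 4) vanishes at s ∈ {-4, -3, 1}; Q'(t) = 12t(t + 2)(t + 4) vanishes at t ∈ {-4, -2, 0}.
Local minima of P (where P''>0): P(-4)=96, P(1)=-29. Local minima of Q: Q(-4)=0, Q(0)=0.
So the global minimum of psi is P(1) + Q(-4) − 5 = -29 + 0 − 5 = -34, attained at (1, -4).

-34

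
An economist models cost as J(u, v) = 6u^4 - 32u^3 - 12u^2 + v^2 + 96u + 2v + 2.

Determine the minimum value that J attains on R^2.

J(u,v) separates as P(u) + Q(v) + 2, so its minimum is min P + min Q + 2.
P'(u) = 24(u - 4)(u - 1)(u + 1) vanishes at u ∈ {-1, 1, 4}; Q'(v) = 2v + 2 vanishes at v ∈ {-1}.
Local minima of P (where P''>0): P(-1)=-70, P(4)=-320. Local minima of Q: Q(-1)=-1.
So the global minimum of J is P(4) + Q(-1) + 2 = -320 − 1 + 2 = -319, attained at (4, -1).

-319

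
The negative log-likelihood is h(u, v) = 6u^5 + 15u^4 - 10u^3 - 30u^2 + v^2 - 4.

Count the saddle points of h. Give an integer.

h separates as a function of u plus a function of v, so ∇h=0 decouples.
∂h/∂u = 30u(u - 1)(u + 1)(u + 2) = 0 at u ∈ {-2, -1, 0, 1}; ∂h/∂v = 2v = 0 at v ∈ {0}.
The Hessian is diagonal: diag(h_uu, h_vv). Second derivatives: h_uu(-2)=-180, h_uu(-1)=60, h_uu(0)=-60, h_uu(1)=180; h_vv(0)=2.
Saddle points occur where the two diagonal entries have opposite signs: (-2, 0), (0, 0). Count: 2.

2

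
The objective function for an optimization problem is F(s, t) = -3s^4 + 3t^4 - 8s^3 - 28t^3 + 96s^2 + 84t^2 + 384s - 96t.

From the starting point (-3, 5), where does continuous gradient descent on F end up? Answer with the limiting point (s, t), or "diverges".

(-2, 4)

F is separable, so gradient descent decouples: s follows -∂F/∂s, t follows -∂F/∂t.
∂F/∂s = -12(s - 4)(s + 2)(s + 4); at s=-3 this is -84, so s increases.
∂F/∂t = 12(t - 4)(t - 2)(t - 1); at t=5 this is 144, so t decreases.
s converges to its nearest critical value -2 (a local min of the s-part); t converges to 4. The iterate converges to (-2, 4).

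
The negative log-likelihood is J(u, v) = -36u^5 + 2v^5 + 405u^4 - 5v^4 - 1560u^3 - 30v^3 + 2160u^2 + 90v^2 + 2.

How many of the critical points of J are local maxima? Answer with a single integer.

J separates as a function of u plus a function of v, so ∇J=0 decouples.
∂J/∂u = -180u(u - 4)(u - 3)(u - 2) = 0 at u ∈ {0, 2, 3, 4}; ∂J/∂v = 10v(v - 3)(v - 2)(v + 3) = 0 at v ∈ {-3, 0, 2, 3}.
The Hessian is diagonal: diag(J_uu, J_vv). Second derivatives: J_uu(0)=4320, J_uu(2)=-720, J_uu(3)=540, J_uu(4)=-1440; J_vv(-3)=-900, J_vv(0)=180, J_vv(2)=-100, J_vv(3)=180.
Local maxima occur where both diagonal entries negative: (2, -3), (2, 2), (4, -3), (4, 2). Count: 4.

4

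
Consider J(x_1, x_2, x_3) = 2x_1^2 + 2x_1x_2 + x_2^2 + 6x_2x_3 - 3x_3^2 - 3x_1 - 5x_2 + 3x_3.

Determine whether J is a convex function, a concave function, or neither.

neither

J is quadratic, so its Hessian is the constant matrix H = [[4, 2, 0], [2, 2, 6], [0, 6, -6]].
Leading principal minors: 4, 4, -168.
Neither pattern holds ⇒ H is indefinite ⇒ neither convex nor concave.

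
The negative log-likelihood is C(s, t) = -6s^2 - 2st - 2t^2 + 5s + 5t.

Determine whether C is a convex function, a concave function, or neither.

C is quadratic, so its Hessian is the constant matrix H = [[-12, -2], [-2, -4]].
det(H) = 44, tr(H) = -16.
det(H) > 0 and tr(H) < 0, so H is negative definite everywhere: concave.

concave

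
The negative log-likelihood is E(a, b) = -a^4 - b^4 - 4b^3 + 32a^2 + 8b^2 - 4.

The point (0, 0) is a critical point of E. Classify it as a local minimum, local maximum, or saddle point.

The mixed partial ∂²E/∂a∂b is 0, so the Hessian at any point is diag(E_aa, E_bb) = diag(4(-3a^2 + 16), 4(-3b^2 - 6b + 4)).
At (0, 0): H = diag(64, 16).
Both eigenvalues are positive, so H is positive definite: a local minimum.

local minimum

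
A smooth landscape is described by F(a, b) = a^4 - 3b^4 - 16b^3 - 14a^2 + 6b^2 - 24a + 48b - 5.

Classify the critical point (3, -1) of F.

The mixed partial ∂²F/∂a∂b is 0, so the Hessian at any point is diag(F_aa, F_bb) = diag(4(3a^2 - 7), 12(-3b^2 - 8b + 1)).
At (3, -1): H = diag(80, 72).
Both eigenvalues are positive, so H is positive definite: a local minimum.

local minimum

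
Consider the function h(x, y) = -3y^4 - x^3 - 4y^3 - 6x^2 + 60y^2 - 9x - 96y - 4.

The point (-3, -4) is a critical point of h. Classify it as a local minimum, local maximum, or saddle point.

saddle point

The mixed partial ∂²h/∂x∂y is 0, so the Hessian at any point is diag(h_xx, h_yy) = diag(-6(x + 2), 12(-3y^2 - 2y + 10)).
At (-3, -4): H = diag(6, -360).
The eigenvalues have opposite signs, so H is indefinite: a saddle point.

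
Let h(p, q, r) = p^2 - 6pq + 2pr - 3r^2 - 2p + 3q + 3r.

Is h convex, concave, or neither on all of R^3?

neither

h is quadratic, so its Hessian is the constant matrix H = [[2, -6, 2], [-6, 0, 0], [2, 0, -6]].
Leading principal minors: 2, -36, 216.
Neither pattern holds ⇒ H is indefinite ⇒ neither convex nor concave.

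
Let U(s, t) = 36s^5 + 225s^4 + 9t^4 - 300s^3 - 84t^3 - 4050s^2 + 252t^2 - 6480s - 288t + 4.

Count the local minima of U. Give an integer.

U separates as a function of s plus a function of t, so ∇U=0 decouples.
∂U/∂s = 180(s - 3)(s + 1)(s + 3)(s + 4) = 0 at s ∈ {-4, -3, -1, 3}; ∂U/∂t = 36(t - 4)(t - 2)(t - 1) = 0 at t ∈ {1, 2, 4}.
The Hessian is diagonal: diag(U_ss, U_tt). Second derivatives: U_ss(-4)=-3780, U_ss(-3)=2160, U_ss(-1)=-4320, U_ss(3)=30240; U_tt(1)=108, U_tt(2)=-72, U_tt(4)=216.
Local minima occur where both diagonal entries positive: (-3, 1), (-3, 4), (3, 1), (3, 4). Count: 4.

4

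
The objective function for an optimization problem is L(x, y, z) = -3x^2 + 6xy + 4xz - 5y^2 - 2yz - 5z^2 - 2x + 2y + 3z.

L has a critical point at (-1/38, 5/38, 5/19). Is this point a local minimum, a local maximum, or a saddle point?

The Hessian is constant: H = [[-6, 6, 4], [6, -10, -2], [4, -2, -10]].
Leading principal minors: Δ₁ = -6, Δ₂ = 24, Δ₃ = -152.
The minors alternate sign starting negative (−, +, −), so H is negative definite: a local maximum.

local maximum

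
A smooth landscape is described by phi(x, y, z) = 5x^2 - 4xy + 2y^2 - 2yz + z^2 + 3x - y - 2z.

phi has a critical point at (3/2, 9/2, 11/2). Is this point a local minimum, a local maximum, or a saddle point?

local minimum

The Hessian is constant: H = [[10, -4, 0], [-4, 4, -2], [0, -2, 2]].
Leading principal minors: Δ₁ = 10, Δ₂ = 24, Δ₃ = 8.
All leading minors are positive, so H is positive definite: a local minimum.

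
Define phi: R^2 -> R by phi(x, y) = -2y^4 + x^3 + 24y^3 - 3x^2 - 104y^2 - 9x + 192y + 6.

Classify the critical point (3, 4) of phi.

saddle point

The mixed partial ∂²phi/∂x∂y is 0, so the Hessian at any point is diag(phi_xx, phi_yy) = diag(6(x - 1), 8(-3y^2 + 18y - 26)).
At (3, 4): H = diag(12, -16).
The eigenvalues have opposite signs, so H is indefinite: a saddle point.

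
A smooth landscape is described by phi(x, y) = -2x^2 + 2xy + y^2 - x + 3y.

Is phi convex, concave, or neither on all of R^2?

phi is quadratic, so its Hessian is the constant matrix H = [[-4, 2], [2, 2]].
det(H) = -12, tr(H) = -2.
det(H) < 0, so H is indefinite: neither convex nor concave.

neither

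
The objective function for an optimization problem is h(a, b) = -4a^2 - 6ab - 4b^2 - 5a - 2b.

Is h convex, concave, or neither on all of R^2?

concave

h is quadratic, so its Hessian is the constant matrix H = [[-8, -6], [-6, -8]].
det(H) = 28, tr(H) = -16.
det(H) > 0 and tr(H) < 0, so H is negative definite everywhere: concave.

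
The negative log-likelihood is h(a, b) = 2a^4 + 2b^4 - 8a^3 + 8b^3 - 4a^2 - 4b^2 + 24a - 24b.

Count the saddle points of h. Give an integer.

h separates as a function of a plus a function of b, so ∇h=0 decouples.
∂h/∂a = 8(a - 3)(a - 1)(a + 1) = 0 at a ∈ {-1, 1, 3}; ∂h/∂b = 8(b - 1)(b + 1)(b + 3) = 0 at b ∈ {-3, -1, 1}.
The Hessian is diagonal: diag(h_aa, h_bb). Second derivatives: h_aa(-1)=64, h_aa(1)=-32, h_aa(3)=64; h_bb(-3)=64, h_bb(-1)=-32, h_bb(1)=64.
Saddle points occur where the two diagonal entries have opposite signs: (-1, -1), (1, -3), (1, 1), (3, -1). Count: 4.

4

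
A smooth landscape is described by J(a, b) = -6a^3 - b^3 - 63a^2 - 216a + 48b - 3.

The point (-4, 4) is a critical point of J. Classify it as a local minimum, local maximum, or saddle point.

saddle point

The mixed partial ∂²J/∂a∂b is 0, so the Hessian at any point is diag(J_aa, J_bb) = diag(-18(2a + 7), -6b).
At (-4, 4): H = diag(18, -24).
The eigenvalues have opposite signs, so H is indefinite: a saddle point.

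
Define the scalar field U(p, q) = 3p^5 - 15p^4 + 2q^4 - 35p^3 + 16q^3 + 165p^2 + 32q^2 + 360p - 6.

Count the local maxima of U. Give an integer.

2

U separates as a function of p plus a function of q, so ∇U=0 decouples.
∂U/∂p = 15(p - 4)(p - 3)(p + 1)(p + 2) = 0 at p ∈ {-2, -1, 3, 4}; ∂U/∂q = 8q(q + 2)(q + 4) = 0 at q ∈ {-4, -2, 0}.
The Hessian is diagonal: diag(U_pp, U_qq). Second derivatives: U_pp(-2)=-450, U_pp(-1)=300, U_pp(3)=-300, U_pp(4)=450; U_qq(-4)=64, U_qq(-2)=-32, U_qq(0)=64.
Local maxima occur where both diagonal entries negative: (-2, -2), (3, -2). Count: 2.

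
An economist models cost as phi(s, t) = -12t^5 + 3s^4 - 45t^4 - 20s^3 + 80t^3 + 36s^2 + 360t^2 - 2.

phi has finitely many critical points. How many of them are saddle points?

6

phi separates as a function of s plus a function of t, so ∇phi=0 decouples.
∂phi/∂s = 12s(s - 3)(s - 2) = 0 at s ∈ {0, 2, 3}; ∂phi/∂t = -60t(t - 2)(t + 2)(t + 3) = 0 at t ∈ {-3, -2, 0, 2}.
The Hessian is diagonal: diag(phi_ss, phi_tt). Second derivatives: phi_ss(0)=72, phi_ss(2)=-24, phi_ss(3)=36; phi_tt(-3)=900, phi_tt(-2)=-480, phi_tt(0)=720, phi_tt(2)=-2400.
Saddle points occur where the two diagonal entries have opposite signs: (0, -2), (0, 2), (2, -3), (2, 0), (3, -2), (3, 2). Count: 6.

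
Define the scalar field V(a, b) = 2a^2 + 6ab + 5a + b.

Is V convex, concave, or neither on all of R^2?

V is quadratic, so its Hessian is the constant matrix H = [[4, 6], [6, 0]].
det(H) = -36, tr(H) = 4.
det(H) < 0, so H is indefinite: neither convex nor concave.

neither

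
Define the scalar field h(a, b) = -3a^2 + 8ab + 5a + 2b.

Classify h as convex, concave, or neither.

neither

h is quadratic, so its Hessian is the constant matrix H = [[-6, 8], [8, 0]].
det(H) = -64, tr(H) = -6.
det(H) < 0, so H is indefinite: neither convex nor concave.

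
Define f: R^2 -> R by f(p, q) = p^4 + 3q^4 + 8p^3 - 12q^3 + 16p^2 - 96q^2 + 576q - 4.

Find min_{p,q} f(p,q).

-2308

f(p,q) separates as A(p) + B(q) − 4, so its minimum is min A + min B − 4.
A'(p) = 4p(p + 2)(p + 4) vanishes at p ∈ {-4, -2, 0}; B'(q) = 12(q - 4)(q - 3)(q + 4) vanishes at q ∈ {-4, 3, 4}.
Local minima of A (where A''>0): A(-4)=0, A(0)=0. Local minima of B: B(-4)=-2304, B(4)=768.
So the global minimum of f is A(-4) + B(-4) − 4 = 0 − 2304 − 4 = -2308, attained at (-4, -4).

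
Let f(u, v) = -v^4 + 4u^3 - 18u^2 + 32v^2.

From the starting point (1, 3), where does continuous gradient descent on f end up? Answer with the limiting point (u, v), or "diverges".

f is separable, so gradient descent decouples: u follows -∂f/∂u, v follows -∂f/∂v.
∂f/∂u = 12u(u - 3); at u=1 this is -24, so u increases.
∂f/∂v = -4v(v - 4)(v + 4); at v=3 this is 84, so v decreases.
u converges to its nearest critical value 3 (a local min of the u-part); v converges to 0. The iterate converges to (3, 0).

(3, 0)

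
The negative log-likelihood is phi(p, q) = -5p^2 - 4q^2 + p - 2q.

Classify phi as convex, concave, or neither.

concave

phi is quadratic, so its Hessian is the constant matrix H = [[-10, 0], [0, -8]].
det(H) = 80, tr(H) = -18.
det(H) > 0 and tr(H) < 0, so H is negative definite everywhere: concave.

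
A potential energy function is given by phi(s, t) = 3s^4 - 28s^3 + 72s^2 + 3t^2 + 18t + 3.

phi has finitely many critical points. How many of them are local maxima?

phi separates as a function of s plus a function of t, so ∇phi=0 decouples.
∂phi/∂s = 12s(s - 4)(s - 3) = 0 at s ∈ {0, 3, 4}; ∂phi/∂t = 6(t + 3) = 0 at t ∈ {-3}.
The Hessian is diagonal: diag(phi_ss, phi_tt). Second derivatives: phi_ss(0)=144, phi_ss(3)=-36, phi_ss(4)=48; phi_tt(-3)=6.
Local maxima occur where both diagonal entries negative: none. Count: 0.

0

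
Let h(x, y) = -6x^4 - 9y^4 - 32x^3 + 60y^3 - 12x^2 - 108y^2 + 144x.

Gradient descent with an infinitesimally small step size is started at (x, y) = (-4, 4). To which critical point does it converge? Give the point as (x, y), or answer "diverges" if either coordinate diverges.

diverges

h is separable, so gradient descent decouples: x follows -∂h/∂x, y follows -∂h/∂y.
∂h/∂x = -24(x - 1)(x + 2)(x + 3); at x=-4 this is 240, so x decreases.
∂h/∂y = -36y(y - 3)(y - 2); at y=4 this is -288, so y increases.
The x-coordinate has no critical point in that direction and runs off to infinity.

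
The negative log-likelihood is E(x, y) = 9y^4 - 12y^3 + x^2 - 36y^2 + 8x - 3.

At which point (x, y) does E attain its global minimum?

E(x,y) separates as P(x) + Q(y) − 3, so its minimum is min P + min Q − 3.
P'(x) = 2x + 8 vanishes at x ∈ {-4}; Q'(y) = 36y(y - 2)(y + 1) vanishes at y ∈ {-1, 0, 2}.
Local minima of P (where P''>0): P(-4)=-16. Local minima of Q: Q(-1)=-15, Q(2)=-96.
So the global minimum of E is P(-4) + Q(2) − 3 = -16 − 96 − 3 = -115, attained at (-4, 2).

(-4, 2)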